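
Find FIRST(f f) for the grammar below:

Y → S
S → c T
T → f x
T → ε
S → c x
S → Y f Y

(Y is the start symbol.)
{ 'f' }

To compute FIRST(f f), process the symbols left to right:
Symbol f is a terminal. Add 'f' and stop.
FIRST(f f) = { 'f' }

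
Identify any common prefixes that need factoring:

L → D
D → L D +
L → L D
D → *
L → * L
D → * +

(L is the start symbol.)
Yes, D has productions with common prefix '*'

Left-factoring is needed when two productions for the same non-terminal
share a common prefix on the right-hand side.

Productions for L:
  L → D
  L → L D
  L → * L
Productions for D:
  D → L D +
  D → *
  D → * +

Found common prefix '*' in productions for D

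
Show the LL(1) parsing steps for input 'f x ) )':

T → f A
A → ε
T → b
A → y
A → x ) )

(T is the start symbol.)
LL(1) parsing maintains a stack (initially the start symbol over $) and the input. At each step: if the stack top is a terminal, match it against the current input token; if it is a non-terminal N, replace it with the RHS of M[N, lookahead] (the unique production whose predict set contains the lookahead).

Stack is shown with the top on the left.

Stack    Input      Action
--------------------------
T $      f x ) ) $  output T → f A
f A $    f x ) ) $  match 'f'
A $      x ) ) $    output A → x ) )
x ) ) $  x ) ) $    match 'x'
) ) $    ) ) $      match ')'
) $      ) $        match ')'
$        $          accept

The string is accepted.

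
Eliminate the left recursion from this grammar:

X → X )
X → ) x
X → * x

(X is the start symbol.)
X is directly left-recursive. The standard transformation for
  A → A α₁ | ... | A α_m | β₁ | ... | β_n
is
  A  → β₁ A' | ... | β_n A'
  A' → α₁ A' | ... | α_m A' | ε

X → ) x becomes X → ) x X'
X → * x becomes X → * x X'
X → X ) becomes X' → ) X'
Add X' → ε

Resulting grammar:
X → ) x X'
X → * x X'
X' → ) X'
X' → ε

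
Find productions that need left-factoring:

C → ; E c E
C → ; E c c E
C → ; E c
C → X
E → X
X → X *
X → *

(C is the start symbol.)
Yes, C has productions with common prefix '; E c'

Left-factoring is needed when two productions for the same non-terminal
share a common prefix on the right-hand side.

Productions for C:
  C → ; E c E
  C → ; E c c E
  C → ; E c
  C → X
Productions for X:
  X → X *
  X → *

Found common prefix '; E c' in productions for C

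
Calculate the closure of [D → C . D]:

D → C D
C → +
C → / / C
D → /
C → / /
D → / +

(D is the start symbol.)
To compute CLOSURE, for each item [A → α.Bβ] where B is a non-terminal, add [B → .γ] for all productions B → γ; repeat for the newly added items until nothing changes.

Start with: [D → C . D]
  [D → C . D] has the dot before D: add [D → . C D], [D → . /], [D → . / +]
  [D → . C D] has the dot before C: add [C → . +], [C → . / / C], [C → . / /]
No further items can be added.

CLOSURE = { [C → . +], [C → . / / C], [C → . / /], [D → . / +], [D → . /], [D → . C D], [D → C . D] }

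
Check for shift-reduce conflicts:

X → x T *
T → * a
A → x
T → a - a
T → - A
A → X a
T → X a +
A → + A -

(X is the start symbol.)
Augment with X' → X and build the canonical LR(0) collection (I0 = CLOSURE({[X' → . X]}), then GOTO on every symbol after a dot until no new states appear). It has 21 states:
  I0: { [X → . x T *], [X' → . X] }  — shift
  I1: { [X' → X .] }  — accept
  I2: { [T → . * a], [T → . - A], [T → . X a +], [T → . a - a], [X → . x T *], [X → x . T *] }  — shift
  I3: { [T → * . a] }  — shift
  I4: { [A → . + A -], [A → . X a], [A → . x], [T → - . A], [X → . x T *] }  — shift
  I5: { [X → x T . *] }  — shift
  I6: { [T → X . a +] }  — shift
  I7: { [T → a . - a] }  — shift
  I8: { [T → a - . a] }  — shift
  I9: { [T → a - a .] }  — reduce
  I10: { [T → X a . +] }  — shift
  I11: { [T → X a + .] }  — reduce
  I12: { [X → x T * .] }  — reduce
  I13: { [A → + . A -], [A → . + A -], [A → . X a], [A → . x], [X → . x T *] }  — shift
  I14: { [T → - A .] }  — reduce
  I15: { [A → X . a] }  — shift
  I16: { [A → x .], [T → . * a], [T → . - A], [T → . X a +], [T → . a - a], [X → . x T *], [X → x . T *] }  — shift, reduce
  I17: { [A → X a .] }  — reduce
  I18: { [A → + A . -] }  — shift
  I19: { [A → + A - .] }  — reduce
  I20: { [T → * a .] }  — reduce

I16 contains reduce item [A → x .] and shift items [T → . * a], [T → . - A], [T → . a - a], [X → . x T *] — shift-reduce conflict.

Answer: Yes — I16: [A → x .] vs [T → . * a]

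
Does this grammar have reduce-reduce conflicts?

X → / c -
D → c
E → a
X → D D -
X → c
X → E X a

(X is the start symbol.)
Yes — I6: [D → c .] vs [X → c .]

A reduce-reduce conflict occurs when an LR(0) state has two complete items [A → α .] and [B → β .] — both call for a reduction, and with no lookahead the parser cannot choose between them.

Augment with X' → X and build the canonical LR(0) collection (I0 = CLOSURE({[X' → . X]}), then GOTO on every symbol after a dot until no new states appear). It has 14 states:
  I0: { [D → . c], [E → . a], [X → . / c -], [X → . D D -], [X → . E X a], [X → . c], [X' → . X] }  — shift
  I1: { [X → / . c -] }  — shift
  I2: { [D → . c], [X → D . D -] }  — shift
  I3: { [D → . c], [E → . a], [X → . / c -], [X → . D D -], [X → . E X a], [X → . c], [X → E . X a] }  — shift
  I4: { [X' → X .] }  — accept
  I5: { [E → a .] }  — reduce
  I6: { [D → c .], [X → c .] }  — 2 reduces
  I7: { [X → E X . a] }  — shift
  I8: { [X → E X a .] }  — reduce
  I9: { [X → D D . -] }  — shift
  I10: { [D → c .] }  — reduce
  I11: { [X → D D - .] }  — reduce
  I12: { [X → / c . -] }  — shift
  I13: { [X → / c - .] }  — reduce

I6 contains complete items [D → c .], [X → c .] — reduce-reduce conflict.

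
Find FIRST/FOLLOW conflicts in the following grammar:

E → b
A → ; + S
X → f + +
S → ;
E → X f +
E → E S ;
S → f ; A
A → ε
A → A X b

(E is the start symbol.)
Yes. A → ';' '+' S with FOLLOW(A) on { ';' }; A → A X b with FOLLOW(A) on { ';', 'f' }

Nullable non-terminals: A.
FIRST sets used below: FIRST(A) = { ';', 'f', ε }, FIRST(X) = { 'f' }

A: nullable alternative(s) A → ε; FOLLOW(A) = { ';', 'f' }
  A → ; + S: FIRST \ {ε} = { ';' } — overlaps FOLLOW(A) on { ';' }: CONFLICT
  A → ε: FIRST \ {ε} = { } — this is the only nullable alternative, skip
  A → A X b: FIRST \ {ε} = { ';', 'f' } — overlaps FOLLOW(A) on { ';', 'f' }: CONFLICT

E, S, X have no nullable alternative, so no FIRST/FOLLOW check is needed there.

So the grammar has 2 FIRST/FOLLOW conflicts (marked CONFLICT above).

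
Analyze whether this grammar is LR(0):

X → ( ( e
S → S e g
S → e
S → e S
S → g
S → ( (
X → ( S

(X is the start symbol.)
No. Shift-reduce conflict between [X → ( S .] and [S → S . e g]

A grammar is LR(0) if no state in the canonical LR(0) collection has:
  - both a shift item (dot before a terminal) and a complete item (shift-reduce conflict), or
  - two or more complete items (reduce-reduce conflict; the accept item [X' → X .] counts as a complete item here).

Augment with X' → X and build the canonical LR(0) collection (I0 = CLOSURE({[X' → . X]}), then GOTO on every symbol after a dot until no new states appear). It has 13 states:
  I0: { [X → . ( ( e], [X → . ( S], [X' → . X] }  — shift
  I1: { [S → . ( (], [S → . S e g], [S → . e S], [S → . e], [S → . g], [X → ( . ( e], [X → ( . S] }  — shift
  I2: { [X' → X .] }  — accept
  I3: { [S → ( . (], [X → ( ( . e] }  — shift
  I4: { [S → S . e g], [X → ( S .] }  — shift, reduce
  I5: { [S → . ( (], [S → . S e g], [S → . e S], [S → . e], [S → . g], [S → e . S], [S → e .] }  — shift, reduce
  I6: { [S → g .] }  — reduce
  I7: { [S → ( . (] }  — shift
  I8: { [S → S . e g], [S → e S .] }  — shift, reduce
  I9: { [S → S e . g] }  — shift
  I10: { [S → S e g .] }  — reduce
  I11: { [S → ( ( .] }  — reduce
  I12: { [X → ( ( e .] }  — reduce

Conflict in state I4:
  Shift-reduce conflict between [X → ( S .] and [S → S . e g]
So the grammar is NOT LR(0).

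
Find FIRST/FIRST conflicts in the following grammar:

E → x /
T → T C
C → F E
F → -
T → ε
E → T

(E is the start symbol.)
FIRST sets of the non-terminals at (or reachable through a nullable prefix from) the front of some alternative:
  FIRST(T) = { '-', ε }
  FIRST(C) = { '-' }

Productions for E:
  E → x /: FIRST = { 'x' }
  E → T: FIRST = { '-', ε }
Productions for T:
  T → T C: FIRST = { '-' }
  T → ε: FIRST = { ε }
C, F have only one production, so no FIRST/FIRST conflict is possible there.

All alternatives of each non-terminal have pairwise disjoint FIRST sets.

Answer: No FIRST/FIRST conflicts.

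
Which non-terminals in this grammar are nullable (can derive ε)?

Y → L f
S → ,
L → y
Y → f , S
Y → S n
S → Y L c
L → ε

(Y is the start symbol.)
ε-productions: L → ε
So L is immediately nullable.
No further non-terminal can be added: every production for the remaining non-terminals contains a terminal or a non-nullable non-terminal.
Nullable = { 'L' }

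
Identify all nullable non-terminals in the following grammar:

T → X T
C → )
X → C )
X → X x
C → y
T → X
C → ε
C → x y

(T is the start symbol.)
{ 'C' }

ε-productions: C → ε
So C is immediately nullable.
No further non-terminal can be added: every production for the remaining non-terminals contains a terminal or a non-nullable non-terminal.
Nullable = { 'C' }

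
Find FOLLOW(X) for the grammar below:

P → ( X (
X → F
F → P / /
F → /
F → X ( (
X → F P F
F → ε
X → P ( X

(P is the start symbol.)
In P → ( X (: X is followed by '(', add FIRST('(') \ {ε} = { '(' }
In F → X ( (: X is followed by '(' '(', add FIRST('(' '(') \ {ε} = { '(' }
In X → P ( X: X is at the end; this adds FOLLOW(X) to itself — nothing new

Taking the union: FOLLOW(X) = { '(' }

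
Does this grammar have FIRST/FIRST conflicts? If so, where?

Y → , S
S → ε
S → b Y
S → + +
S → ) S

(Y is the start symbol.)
No FIRST/FIRST conflicts.

A FIRST/FIRST conflict occurs when two productions N → α and N → β for the same non-terminal have FIRST(α) ∩ FIRST(β) ≠ ∅ (with ε ∈ FIRST of a nullable right-hand side, so two nullable alternatives also conflict).

Productions for S:
  S → ε: FIRST = { ε }
  S → b Y: FIRST = { 'b' }
  S → + +: FIRST = { '+' }
  S → ) S: FIRST = { ')' }
Y has only one production, so no FIRST/FIRST conflict is possible there.

All alternatives of each non-terminal have pairwise disjoint FIRST sets.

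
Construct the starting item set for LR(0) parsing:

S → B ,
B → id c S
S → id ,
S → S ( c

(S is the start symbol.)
{ [B → . id c S], [S → . B ,], [S → . S ( c], [S → . id ,], [S' → . S] }

First, augment the grammar with S' → S
I₀ = CLOSURE({ [S' → . S] }):
  [S' → . S] has the dot before S: add [S → . B ,], [S → . id ,], [S → . S ( c]
  [S → . B ,] has the dot before B: add [B → . id c S]
No further items can be added.

I₀ = { [B → . id c S], [S → . B ,], [S → . S ( c], [S → . id ,], [S' → . S] }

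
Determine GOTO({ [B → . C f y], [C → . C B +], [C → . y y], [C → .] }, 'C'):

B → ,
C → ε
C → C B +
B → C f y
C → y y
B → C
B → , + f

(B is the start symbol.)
{ [B → . , + f], [B → . ,], [B → . C f y], [B → . C], [B → C . f y], [C → . C B +], [C → . y y], [C → .], [C → C . B +] }

GOTO(I, 'C') = CLOSURE({ [A → αX.β] : [A → α.Xβ] ∈ I, X = 'C' })

Items with dot before 'C', with the dot advanced:
  [B → . C f y] → [B → C . f y]
  [C → . C B +] → [C → C . B +]
Closure of the advanced items:
  [C → C . B +] has the dot before B: add [B → . ,], [B → . C f y], [B → . C], [B → . , + f]
  [B → . C f y] has the dot before C: add [C → .], [C → . C B +], [C → . y y]

GOTO = { [B → . , + f], [B → . ,], [B → . C f y], [B → . C], [B → C . f y], [C → . C B +], [C → . y y], [C → .], [C → C . B +] }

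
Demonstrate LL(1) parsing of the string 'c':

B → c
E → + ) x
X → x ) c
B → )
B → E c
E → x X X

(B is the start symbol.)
Stack is shown with the top on the left.

Stack  Input  Action
--------------------
B $    c $    output B → c
c $    c $    match 'c'
$      $      accept

The string is accepted.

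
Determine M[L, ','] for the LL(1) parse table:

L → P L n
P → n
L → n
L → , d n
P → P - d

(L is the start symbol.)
To find M[L, ','], we find productions for L where ',' is in the predict set (PREDICT(N → α) = (FIRST(α) \ {ε}) ∪ (FOLLOW(N) if α ⇒* ε)).

Relevant sets:
  FIRST(P) = { 'n' }

L → P L n: PREDICT = { 'n' }
L → n: PREDICT = { 'n' }
L → , d n: PREDICT = { ',' }
  ',' is in predict set, so this production goes in M[L, ',']

M[L, ','] = L → , d n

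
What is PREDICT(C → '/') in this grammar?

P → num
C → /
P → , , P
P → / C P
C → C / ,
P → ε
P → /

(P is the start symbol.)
{ '/' }

PREDICT(C → '/') = (FIRST(RHS) \ {ε}) ∪ (FOLLOW(C) if ε ∈ FIRST(RHS), i.e. RHS ⇒* ε)
FIRST('/') = { '/' }
ε ∉ FIRST('/'), so FOLLOW(C) is not added.
PREDICT(C → '/') = { '/' }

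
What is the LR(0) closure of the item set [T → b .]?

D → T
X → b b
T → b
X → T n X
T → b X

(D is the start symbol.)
To compute CLOSURE, for each item [A → α.Bβ] where B is a non-terminal, add [B → .γ] for all productions B → γ; repeat for the newly added items until nothing changes.

Start with: [T → b .]
The dot is at the end, so nothing is added.

CLOSURE = { [T → b .] }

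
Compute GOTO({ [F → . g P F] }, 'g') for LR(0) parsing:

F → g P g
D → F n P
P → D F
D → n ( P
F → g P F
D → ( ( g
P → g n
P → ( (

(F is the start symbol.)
{ [D → . ( ( g], [D → . F n P], [D → . n ( P], [F → . g P F], [F → . g P g], [F → g . P F], [P → . ( (], [P → . D F], [P → . g n] }

GOTO(I, 'g') = CLOSURE({ [A → αX.β] : [A → α.Xβ] ∈ I, X = 'g' })

Items with dot before 'g', with the dot advanced:
  [F → . g P F] → [F → g . P F]
Closure of the advanced items:
  [F → g . P F] has the dot before P: add [P → . D F], [P → . g n], [P → . ( (]
  [P → . D F] has the dot before D: add [D → . F n P], [D → . n ( P], [D → . ( ( g]
  [D → . F n P] has the dot before F: add [F → . g P g], [F → . g P F]

GOTO = { [D → . ( ( g], [D → . F n P], [D → . n ( P], [F → . g P F], [F → . g P g], [F → g . P F], [P → . ( (], [P → . D F], [P → . g n] }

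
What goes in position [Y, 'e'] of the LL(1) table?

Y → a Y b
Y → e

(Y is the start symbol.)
Y → e

To find M[Y, 'e'], we find productions for Y where 'e' is in the predict set (PREDICT(N → α) = (FIRST(α) \ {ε}) ∪ (FOLLOW(N) if α ⇒* ε)).

Y → a Y b: PREDICT = { 'a' }
Y → e: PREDICT = { 'e' }
  'e' is in predict set, so this production goes in M[Y, 'e']

M[Y, 'e'] = Y → e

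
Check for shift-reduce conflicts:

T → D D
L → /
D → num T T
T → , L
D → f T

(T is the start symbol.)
A shift-reduce conflict occurs when an LR(0) state has both:
  - a complete (reduce) item [A → α .] (dot at the end), and
  - a shift item [B → β . c γ] (dot before a terminal).

Augment with T' → T and build the canonical LR(0) collection (I0 = CLOSURE({[T' → . T]}), then GOTO on every symbol after a dot until no new states appear). It has 12 states:
  I0: { [D → . f T], [D → . num T T], [T → . , L], [T → . D D], [T' → . T] }  — shift
  I1: { [L → . /], [T → , . L] }  — shift
  I2: { [D → . f T], [D → . num T T], [T → D . D] }  — shift
  I3: { [T' → T .] }  — accept
  I4: { [D → . f T], [D → . num T T], [D → f . T], [T → . , L], [T → . D D] }  — shift
  I5: { [D → . f T], [D → . num T T], [D → num . T T], [T → . , L], [T → . D D] }  — shift
  I6: { [D → . f T], [D → . num T T], [D → num T . T], [T → . , L], [T → . D D] }  — shift
  I7: { [D → num T T .] }  — reduce
  I8: { [D → f T .] }  — reduce
  I9: { [T → D D .] }  — reduce
  I10: { [L → / .] }  — reduce
  I11: { [T → , L .] }  — reduce

No state contains both a complete item and a shift item.

Answer: No shift-reduce conflicts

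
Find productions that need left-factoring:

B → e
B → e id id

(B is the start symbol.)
Left-factoring is needed when two productions for the same non-terminal
share a common prefix on the right-hand side.

Productions for B:
  B → e
  B → e id id

Found common prefix 'e' in productions for B

Answer: Yes, B has productions with common prefix 'e'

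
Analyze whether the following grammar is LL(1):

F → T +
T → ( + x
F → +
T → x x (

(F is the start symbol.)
Relevant sets:
  FIRST(T) = { '(', 'x' }

For F:
  PREDICT(F → T '+') = { '(', 'x' }
  PREDICT(F → '+') = { '+' }
For T:
  PREDICT(T → '(' '+' x) = { '(' }
  PREDICT(T → x x '(') = { 'x' }

All predict sets are disjoint. The grammar IS LL(1).

Answer: Yes, the grammar is LL(1).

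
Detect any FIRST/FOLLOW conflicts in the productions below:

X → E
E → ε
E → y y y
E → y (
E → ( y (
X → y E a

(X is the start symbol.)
A FIRST/FOLLOW conflict occurs when a non-terminal N has a nullable alternative N → β (β ⇒* ε) and another alternative N → α with FIRST(α) ∩ FOLLOW(N) ≠ ∅: on such a lookahead the parser cannot decide between expanding α and letting N vanish via β.

Nullable non-terminals: E, X.
FIRST sets used below: FIRST(E) = { '(', 'y', ε }

E: nullable alternative(s) E → ε; FOLLOW(E) = { $, 'a' }
  E → ε: FIRST \ {ε} = { } — this is the only nullable alternative, skip
  E → y y y: FIRST \ {ε} = { 'y' } — disjoint from FOLLOW(E)
  E → y (: FIRST \ {ε} = { 'y' } — disjoint from FOLLOW(E)
  E → ( y (: FIRST \ {ε} = { '(' } — disjoint from FOLLOW(E)

X: nullable alternative(s) X → E; FOLLOW(X) = { $ }
  X → E: FIRST \ {ε} = { '(', 'y' } — this is the only nullable alternative, skip
  X → y E a: FIRST \ {ε} = { 'y' } — disjoint from FOLLOW(X)

No FIRST/FOLLOW conflicts found.

Answer: No FIRST/FOLLOW conflicts.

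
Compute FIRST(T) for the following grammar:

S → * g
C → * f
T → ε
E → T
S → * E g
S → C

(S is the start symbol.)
To compute FIRST(T), examine every production with T on the left-hand side, reading each right-hand side left to right until a non-nullable symbol is reached.

From T → ε:
  - ε-production, so ε ∈ FIRST(T)

Collecting: FIRST(T) = { ε }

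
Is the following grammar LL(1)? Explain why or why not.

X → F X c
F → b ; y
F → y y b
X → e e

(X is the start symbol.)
A grammar is LL(1) if for each non-terminal N with multiple productions, the predict sets of those productions are pairwise disjoint, where PREDICT(N → α) = (FIRST(α) \ {ε}) ∪ (FOLLOW(N) if α ⇒* ε).

Relevant sets:
  FIRST(F) = { 'b', 'y' }

For X:
  PREDICT(X → F X c) = { 'b', 'y' }
  PREDICT(X → e e) = { 'e' }
For F:
  PREDICT(F → b ';' y) = { 'b' }
  PREDICT(F → y y b) = { 'y' }

All predict sets are disjoint. The grammar IS LL(1).

Answer: Yes, the grammar is LL(1).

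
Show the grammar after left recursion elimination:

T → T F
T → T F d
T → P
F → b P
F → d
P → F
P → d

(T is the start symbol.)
T → P T'
T' → F T'
T' → F d T'
T' → ε
F → b P
F → d
P → F
P → d

T is directly left-recursive. The standard transformation for
  A → A α₁ | ... | A α_m | β₁ | ... | β_n
is
  A  → β₁ A' | ... | β_n A'
  A' → α₁ A' | ... | α_m A' | ε

T → P becomes T → P T'
T → T F becomes T' → F T'
T → T F d becomes T' → F d T'
Add T' → ε

Productions for other non-terminals are unchanged:
  F → b P
  F → d
  P → F
  P → d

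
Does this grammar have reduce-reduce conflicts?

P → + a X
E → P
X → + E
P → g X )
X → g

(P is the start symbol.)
No reduce-reduce conflicts

A reduce-reduce conflict occurs when an LR(0) state has two complete items [A → α .] and [B → β .] — both call for a reduction, and with no lookahead the parser cannot choose between them.

Augment with P' → P and build the canonical LR(0) collection (I0 = CLOSURE({[P' → . P]}), then GOTO on every symbol after a dot until no new states appear). It has 12 states:
  I0: { [P → . + a X], [P → . g X )], [P' → . P] }  — shift
  I1: { [P → + . a X] }  — shift
  I2: { [P' → P .] }  — accept
  I3: { [P → g . X )], [X → . + E], [X → . g] }  — shift
  I4: { [E → . P], [P → . + a X], [P → . g X )], [X → + . E] }  — shift
  I5: { [P → g X . )] }  — shift
  I6: { [X → g .] }  — reduce
  I7: { [P → g X ) .] }  — reduce
  I8: { [X → + E .] }  — reduce
  I9: { [E → P .] }  — reduce
  I10: { [P → + a . X], [X → . + E], [X → . g] }  — shift
  I11: { [P → + a X .] }  — reduce

No state contains more than one complete item.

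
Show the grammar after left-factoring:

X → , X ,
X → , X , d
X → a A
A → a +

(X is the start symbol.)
X → , X , X'
X' → ε
X' → d
X → a A
A → a +

Left-factoring transforms A → αβ₁ | αβ₂ into A → αA' and A' → β₁ | β₂
(α is the longest common prefix among the alternatives). Repeat until
no nonterminal has two alternatives with a common prefix.

Round 1: X has alternatives sharing prefix ', X ,'. Introduce X': X → , X , X'
  Add: X' → ε
  Add: X' → d

No remaining common prefixes — done.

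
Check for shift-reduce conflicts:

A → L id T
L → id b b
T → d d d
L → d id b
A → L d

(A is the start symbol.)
A shift-reduce conflict occurs when an LR(0) state has both:
  - a complete (reduce) item [A → α .] (dot at the end), and
  - a shift item [B → β . c γ] (dot before a terminal).

Augment with A' → A and build the canonical LR(0) collection (I0 = CLOSURE({[A' → . A]}), then GOTO on every symbol after a dot until no new states appear). It has 15 states:
  I0: { [A → . L d], [A → . L id T], [A' → . A], [L → . d id b], [L → . id b b] }  — shift
  I1: { [A' → A .] }  — accept
  I2: { [A → L . d], [A → L . id T] }  — shift
  I3: { [L → d . id b] }  — shift
  I4: { [L → id . b b] }  — shift
  I5: { [L → id b . b] }  — shift
  I6: { [L → id b b .] }  — reduce
  I7: { [L → d id . b] }  — shift
  I8: { [L → d id b .] }  — reduce
  I9: { [A → L d .] }  — reduce
  I10: { [A → L id . T], [T → . d d d] }  — shift
  I11: { [A → L id T .] }  — reduce
  I12: { [T → d . d d] }  — shift
  I13: { [T → d d . d] }  — shift
  I14: { [T → d d d .] }  — reduce

No state contains both a complete item and a shift item.

Answer: No shift-reduce conflicts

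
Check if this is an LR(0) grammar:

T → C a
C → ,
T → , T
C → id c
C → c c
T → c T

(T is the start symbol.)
No. Shift-reduce conflict between [C → , .] and [C → . ,]

Augment with T' → T and build the canonical LR(0) collection (I0 = CLOSURE({[T' → . T]}), then GOTO on every symbol after a dot until no new states appear). It has 11 states:
  I0: { [C → . ,], [C → . c c], [C → . id c], [T → . , T], [T → . C a], [T → . c T], [T' → . T] }  — shift
  I1: { [C → , .], [C → . ,], [C → . c c], [C → . id c], [T → , . T], [T → . , T], [T → . C a], [T → . c T] }  — shift, reduce
  I2: { [T → C . a] }  — shift
  I3: { [T' → T .] }  — accept
  I4: { [C → . ,], [C → . c c], [C → . id c], [C → c . c], [T → . , T], [T → . C a], [T → . c T], [T → c . T] }  — shift
  I5: { [C → id . c] }  — shift
  I6: { [C → id c .] }  — reduce
  I7: { [T → c T .] }  — reduce
  I8: { [C → . ,], [C → . c c], [C → . id c], [C → c . c], [C → c c .], [T → . , T], [T → . C a], [T → . c T], [T → c . T] }  — shift, reduce
  I9: { [T → C a .] }  — reduce
  I10: { [T → , T .] }  — reduce

Conflict in state I1:
  Shift-reduce conflict between [C → , .] and [C → . ,]
So the grammar is NOT LR(0).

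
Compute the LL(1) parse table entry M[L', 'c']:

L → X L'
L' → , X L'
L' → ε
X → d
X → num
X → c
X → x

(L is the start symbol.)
Empty (error entry)

To find M[L', 'c'], we find productions for L' where 'c' is in the predict set (PREDICT(N → α) = (FIRST(α) \ {ε}) ∪ (FOLLOW(N) if α ⇒* ε)).

Relevant sets:
  FOLLOW(L') = { $ }

L' → , X L': PREDICT = { ',' }
L' → ε: PREDICT = { $ }

M[L', 'c'] is empty (no production applies)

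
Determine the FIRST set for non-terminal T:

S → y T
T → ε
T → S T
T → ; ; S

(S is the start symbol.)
FIRST sets of the other non-terminals involved (by the same procedure, iterated to a fixed point):
  FIRST(S) = { 'y' }

From T → ε:
  - ε-production, so ε ∈ FIRST(T)
From T → S T:
  - S is a non-terminal: add FIRST(S) \ {ε} = { 'y' }
    S is not nullable, so stop
From T → ; ; S:
  - ';' is a terminal: add ';' and stop

Collecting: FIRST(T) = { ';', 'y', ε }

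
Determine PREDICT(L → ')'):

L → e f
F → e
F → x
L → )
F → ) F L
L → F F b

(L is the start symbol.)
{ ')' }

PREDICT(L → ')') = (FIRST(RHS) \ {ε}) ∪ (FOLLOW(L) if ε ∈ FIRST(RHS), i.e. RHS ⇒* ε)
FIRST(')') = { ')' }
ε ∉ FIRST(')'), so FOLLOW(L) is not added.
PREDICT(L → ')') = { ')' }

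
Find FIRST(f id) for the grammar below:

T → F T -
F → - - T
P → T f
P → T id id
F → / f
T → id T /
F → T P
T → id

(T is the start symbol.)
{ 'f' }

To compute FIRST(f id), process the symbols left to right:
Symbol f is a terminal. Add 'f' and stop.
FIRST(f id) = { 'f' }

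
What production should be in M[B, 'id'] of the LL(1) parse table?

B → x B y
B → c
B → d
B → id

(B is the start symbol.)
B → id

To find M[B, 'id'], we find productions for B where 'id' is in the predict set (PREDICT(N → α) = (FIRST(α) \ {ε}) ∪ (FOLLOW(N) if α ⇒* ε)).

B → x B y: PREDICT = { 'x' }
B → c: PREDICT = { 'c' }
B → d: PREDICT = { 'd' }
B → id: PREDICT = { 'id' }
  'id' is in predict set, so this production goes in M[B, 'id']

M[B, 'id'] = B → id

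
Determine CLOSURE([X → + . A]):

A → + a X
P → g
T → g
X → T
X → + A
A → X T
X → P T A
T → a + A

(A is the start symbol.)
{ [A → . + a X], [A → . X T], [P → . g], [T → . a + A], [T → . g], [X → + . A], [X → . + A], [X → . P T A], [X → . T] }

To compute CLOSURE, for each item [A → α.Bβ] where B is a non-terminal, add [B → .γ] for all productions B → γ; repeat for the newly added items until nothing changes.

Start with: [X → + . A]
  [X → + . A] has the dot before A: add [A → . + a X], [A → . X T]
  [A → . X T] has the dot before X: add [X → . T], [X → . + A], [X → . P T A]
  [X → . T] has the dot before T: add [T → . g], [T → . a + A]
  [X → . P T A] has the dot before P: add [P → . g]
No further items can be added.

CLOSURE = { [A → . + a X], [A → . X T], [P → . g], [T → . a + A], [T → . g], [X → + . A], [X → . + A], [X → . P T A], [X → . T] }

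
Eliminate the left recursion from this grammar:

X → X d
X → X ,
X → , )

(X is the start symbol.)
X is directly left-recursive. The standard transformation for
  A → A α₁ | ... | A α_m | β₁ | ... | β_n
is
  A  → β₁ A' | ... | β_n A'
  A' → α₁ A' | ... | α_m A' | ε

X → , ) becomes X → , ) X'
X → X d becomes X' → d X'
X → X , becomes X' → , X'
Add X' → ε

Resulting grammar:
X → , ) X'
X' → d X'
X' → , X'
X' → ε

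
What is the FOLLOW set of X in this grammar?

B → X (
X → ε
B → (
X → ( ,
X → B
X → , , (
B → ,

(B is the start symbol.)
{ '(' }

To compute FOLLOW(X), find every occurrence of X on a right-hand side N → α X β: add FIRST(β) \ {ε}, and if β is empty or nullable also add FOLLOW(N). Iterate to a fixed point.

In B → X (: X is followed by '(', add FIRST('(') \ {ε} = { '(' }

Taking the union: FOLLOW(X) = { '(' }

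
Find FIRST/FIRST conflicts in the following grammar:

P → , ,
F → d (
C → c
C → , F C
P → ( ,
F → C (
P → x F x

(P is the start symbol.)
No FIRST/FIRST conflicts.

FIRST sets of the non-terminals at (or reachable through a nullable prefix from) the front of some alternative:
  FIRST(C) = { ',', 'c' }

Productions for P:
  P → , ,: FIRST = { ',' }
  P → ( ,: FIRST = { '(' }
  P → x F x: FIRST = { 'x' }
Productions for F:
  F → d (: FIRST = { 'd' }
  F → C (: FIRST = { ',', 'c' }
Productions for C:
  C → c: FIRST = { 'c' }
  C → , F C: FIRST = { ',' }

All alternatives of each non-terminal have pairwise disjoint FIRST sets.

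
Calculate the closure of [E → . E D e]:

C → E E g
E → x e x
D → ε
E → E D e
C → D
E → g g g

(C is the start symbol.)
{ [E → . E D e], [E → . g g g], [E → . x e x] }

Start with: [E → . E D e]
  [E → . E D e] has the dot before E: add [E → . x e x], [E → . g g g]
No further items can be added.

CLOSURE = { [E → . E D e], [E → . g g g], [E → . x e x] }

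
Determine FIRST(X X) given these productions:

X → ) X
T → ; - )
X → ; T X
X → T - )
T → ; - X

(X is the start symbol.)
{ ')', ';' }

FIRST sets of the non-terminals involved (from the grammar, by fixed-point iteration):
  FIRST(X) = { ')', ';' }

To compute FIRST(X X), process the symbols left to right:
Symbol X is a non-terminal. Add FIRST(X) \ {ε} = { ')', ';' }
X is not nullable (ε ∉ FIRST(X)), so stop here.
FIRST(X X) = { ')', ';' }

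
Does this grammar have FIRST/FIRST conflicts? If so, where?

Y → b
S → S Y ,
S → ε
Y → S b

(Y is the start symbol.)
FIRST sets of the non-terminals at (or reachable through a nullable prefix from) the front of some alternative:
  FIRST(S) = { 'b', ε }
  FIRST(Y) = { 'b' }

Productions for Y:
  Y → b: FIRST = { 'b' }
  Y → S b: FIRST = { 'b' }
Productions for S:
  S → S Y ,: FIRST = { 'b' }
  S → ε: FIRST = { ε }

Conflict for Y: Y → b and Y → S b
  Overlap: { 'b' }

Answer: Yes. Y → b / Y → S b on { 'b' }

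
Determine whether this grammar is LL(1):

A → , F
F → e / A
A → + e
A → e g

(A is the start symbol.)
For A:
  PREDICT(A → ',' F) = { ',' }
  PREDICT(A → '+' e) = { '+' }
  PREDICT(A → e g) = { 'e' }
F has a single production, so nothing to check there.

All predict sets are disjoint. The grammar IS LL(1).

Answer: Yes, the grammar is LL(1).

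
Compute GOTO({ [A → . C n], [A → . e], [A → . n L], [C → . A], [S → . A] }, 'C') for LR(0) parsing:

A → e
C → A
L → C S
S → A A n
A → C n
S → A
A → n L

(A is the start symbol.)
GOTO(I, 'C') = CLOSURE({ [A → αX.β] : [A → α.Xβ] ∈ I, X = 'C' })

Items with dot before 'C', with the dot advanced:
  [A → . C n] → [A → C . n]
Closure adds nothing (no advanced item has the dot before a non-terminal).

GOTO = { [A → C . n] }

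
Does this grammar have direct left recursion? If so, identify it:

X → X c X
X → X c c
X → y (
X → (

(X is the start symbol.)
X → X c X: LEFT RECURSIVE (starts with X)
X → X c c: LEFT RECURSIVE (starts with X)
X → y (: starts with y
X → (: starts with '('

The grammar has direct left recursion on: X.

Answer: Yes, X is left-recursive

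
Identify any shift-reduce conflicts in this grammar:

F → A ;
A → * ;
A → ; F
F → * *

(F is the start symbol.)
Augment with F' → F and build the canonical LR(0) collection (I0 = CLOSURE({[F' → . F]}), then GOTO on every symbol after a dot until no new states appear). It has 9 states:
  I0: { [A → . * ;], [A → . ; F], [F → . * *], [F → . A ;], [F' → . F] }  — shift
  I1: { [A → * . ;], [F → * . *] }  — shift
  I2: { [A → . * ;], [A → . ; F], [A → ; . F], [F → . * *], [F → . A ;] }  — shift
  I3: { [F → A . ;] }  — shift
  I4: { [F' → F .] }  — accept
  I5: { [F → A ; .] }  — reduce
  I6: { [A → ; F .] }  — reduce
  I7: { [F → * * .] }  — reduce
  I8: { [A → * ; .] }  — reduce

No state contains both a complete item and a shift item.

Answer: No shift-reduce conflicts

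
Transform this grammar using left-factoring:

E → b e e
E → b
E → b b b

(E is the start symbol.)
Left-factoring transforms A → αβ₁ | αβ₂ into A → αA' and A' → β₁ | β₂
(α is the longest common prefix among the alternatives). Repeat until
no nonterminal has two alternatives with a common prefix.

Round 1: E has alternatives sharing prefix 'b'. Introduce E': E → b E'
  Add: E' → e e
  Add: E' → ε
  Add: E' → b b

No remaining common prefixes — done.

Resulting grammar:
E → b E'
E' → e e
E' → ε
E' → b b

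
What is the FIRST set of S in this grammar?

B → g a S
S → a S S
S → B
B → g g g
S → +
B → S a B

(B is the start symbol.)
FIRST sets of the other non-terminals involved (by the same procedure, iterated to a fixed point):
  FIRST(B) = { '+', 'a', 'g' }

From S → a S S:
  - a is a terminal: add 'a' and stop
From S → B:
  - B is a non-terminal: add FIRST(B) \ {ε} = { '+', 'a', 'g' }
    B is not nullable, so stop
From S → +:
  - '+' is a terminal: add '+' and stop

Collecting: FIRST(S) = { '+', 'a', 'g' }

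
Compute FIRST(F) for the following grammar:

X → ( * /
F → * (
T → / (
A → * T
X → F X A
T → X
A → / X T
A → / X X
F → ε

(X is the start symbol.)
{ '*', ε }

To compute FIRST(F), examine every production with F on the left-hand side, reading each right-hand side left to right until a non-nullable symbol is reached.

From F → * (:
  - '*' is a terminal: add '*' and stop
From F → ε:
  - ε-production, so ε ∈ FIRST(F)

Collecting: FIRST(F) = { '*', ε }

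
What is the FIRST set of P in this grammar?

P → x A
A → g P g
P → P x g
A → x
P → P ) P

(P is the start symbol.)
To compute FIRST(P), examine every production with P on the left-hand side, reading each right-hand side left to right until a non-nullable symbol is reached.

From P → x A:
  - x is a terminal: add 'x' and stop
From P → P x g:
  - P is the symbol being defined: contributes nothing new
    P is not nullable, so stop
From P → P ) P:
  - P is the symbol being defined: contributes nothing new
    P is not nullable, so stop

Collecting: FIRST(P) = { 'x' }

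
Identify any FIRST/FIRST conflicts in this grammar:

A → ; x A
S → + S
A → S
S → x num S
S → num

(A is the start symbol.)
No FIRST/FIRST conflicts.

A FIRST/FIRST conflict occurs when two productions N → α and N → β for the same non-terminal have FIRST(α) ∩ FIRST(β) ≠ ∅ (with ε ∈ FIRST of a nullable right-hand side, so two nullable alternatives also conflict).

FIRST sets of the non-terminals at (or reachable through a nullable prefix from) the front of some alternative:
  FIRST(S) = { '+', 'num', 'x' }

Productions for A:
  A → ; x A: FIRST = { ';' }
  A → S: FIRST = { '+', 'num', 'x' }
Productions for S:
  S → + S: FIRST = { '+' }
  S → x num S: FIRST = { 'x' }
  S → num: FIRST = { 'num' }

All alternatives of each non-terminal have pairwise disjoint FIRST sets.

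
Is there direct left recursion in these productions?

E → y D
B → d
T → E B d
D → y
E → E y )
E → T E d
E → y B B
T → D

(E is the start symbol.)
Direct left recursion occurs when N → N α for some non-terminal N (the right-hand side begins with the left-hand side itself).

E → y D: starts with y
B → d: starts with d
T → E B d: starts with E
D → y: starts with y
E → E y ): LEFT RECURSIVE (starts with E)
E → T E d: starts with T
E → y B B: starts with y
T → D: starts with D

The grammar has direct left recursion on: E.

Answer: Yes, E is left-recursive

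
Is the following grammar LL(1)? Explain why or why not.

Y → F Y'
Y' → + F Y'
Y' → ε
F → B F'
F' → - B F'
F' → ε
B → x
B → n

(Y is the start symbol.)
Yes, the grammar is LL(1).

A grammar is LL(1) if for each non-terminal N with multiple productions, the predict sets of those productions are pairwise disjoint, where PREDICT(N → α) = (FIRST(α) \ {ε}) ∪ (FOLLOW(N) if α ⇒* ε).

Relevant sets:
  FOLLOW(Y') = { $ }
  FOLLOW(F') = { $, '+' }

For Y':
  PREDICT(Y' → '+' F Y') = { '+' }
  PREDICT(Y' → ε) = { $ }
For F':
  PREDICT(F' → '-' B F') = { '-' }
  PREDICT(F' → ε) = { $, '+' }
For B:
  PREDICT(B → x) = { 'x' }
  PREDICT(B → n) = { 'n' }
Y, F have a single production, so nothing to check there.

All predict sets are disjoint. The grammar IS LL(1).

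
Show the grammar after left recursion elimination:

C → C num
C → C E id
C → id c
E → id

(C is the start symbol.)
C → id c C'
C' → num C'
C' → E id C'
C' → ε
E → id

C is directly left-recursive. The standard transformation for
  A → A α₁ | ... | A α_m | β₁ | ... | β_n
is
  A  → β₁ A' | ... | β_n A'
  A' → α₁ A' | ... | α_m A' | ε

C → id c becomes C → id c C'
C → C num becomes C' → num C'
C → C E id becomes C' → E id C'
Add C' → ε

Productions for other non-terminals are unchanged:
  E → id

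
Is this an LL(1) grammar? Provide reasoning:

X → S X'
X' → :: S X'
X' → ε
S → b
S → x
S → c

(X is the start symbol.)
Yes, the grammar is LL(1).

A grammar is LL(1) if for each non-terminal N with multiple productions, the predict sets of those productions are pairwise disjoint, where PREDICT(N → α) = (FIRST(α) \ {ε}) ∪ (FOLLOW(N) if α ⇒* ε).

Relevant sets:
  FOLLOW(X') = { $ }

For X':
  PREDICT(X' → :: S X') = { '::' }
  PREDICT(X' → ε) = { $ }
For S:
  PREDICT(S → b) = { 'b' }
  PREDICT(S → x) = { 'x' }
  PREDICT(S → c) = { 'c' }
X has a single production, so nothing to check there.

All predict sets are disjoint. The grammar IS LL(1).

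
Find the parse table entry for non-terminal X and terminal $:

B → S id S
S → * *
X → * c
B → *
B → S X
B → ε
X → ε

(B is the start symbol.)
X → ε

To find M[X, $], we find productions for X where $ is in the predict set (PREDICT(N → α) = (FIRST(α) \ {ε}) ∪ (FOLLOW(N) if α ⇒* ε)).

Relevant sets:
  FOLLOW(X) = { $ }

X → * c: PREDICT = { '*' }
X → ε: PREDICT = { $ }
  $ is in predict set, so this production goes in M[X, $]

M[X, $] = X → ε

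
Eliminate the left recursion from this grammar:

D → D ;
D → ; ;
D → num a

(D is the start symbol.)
D is directly left-recursive. The standard transformation for
  A → A α₁ | ... | A α_m | β₁ | ... | β_n
is
  A  → β₁ A' | ... | β_n A'
  A' → α₁ A' | ... | α_m A' | ε

D → ; ; becomes D → ; ; D'
D → num a becomes D → num a D'
D → D ; becomes D' → ; D'
Add D' → ε

Resulting grammar:
D → ; ; D'
D → num a D'
D' → ; D'
D' → ε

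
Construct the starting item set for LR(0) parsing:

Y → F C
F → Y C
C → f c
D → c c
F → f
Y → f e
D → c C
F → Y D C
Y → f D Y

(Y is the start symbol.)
First, augment the grammar with Y' → Y
I₀ = CLOSURE({ [Y' → . Y] }):
  [Y' → . Y] has the dot before Y: add [Y → . F C], [Y → . f e], [Y → . f D Y]
  [Y → . F C] has the dot before F: add [F → . Y C], [F → . f], [F → . Y D C]
No further items can be added.

I₀ = { [F → . Y C], [F → . Y D C], [F → . f], [Y → . F C], [Y → . f D Y], [Y → . f e], [Y' → . Y] }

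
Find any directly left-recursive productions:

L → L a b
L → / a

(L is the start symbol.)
Direct left recursion occurs when N → N α for some non-terminal N (the right-hand side begins with the left-hand side itself).

L → L a b: LEFT RECURSIVE (starts with L)
L → / a: starts with '/'

The grammar has direct left recursion on: L.

Answer: Yes, L is left-recursive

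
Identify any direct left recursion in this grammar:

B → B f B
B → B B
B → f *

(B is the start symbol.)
B → B f B: LEFT RECURSIVE (starts with B)
B → B B: LEFT RECURSIVE (starts with B)
B → f *: starts with f

The grammar has direct left recursion on: B.

Answer: Yes, B is left-recursive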